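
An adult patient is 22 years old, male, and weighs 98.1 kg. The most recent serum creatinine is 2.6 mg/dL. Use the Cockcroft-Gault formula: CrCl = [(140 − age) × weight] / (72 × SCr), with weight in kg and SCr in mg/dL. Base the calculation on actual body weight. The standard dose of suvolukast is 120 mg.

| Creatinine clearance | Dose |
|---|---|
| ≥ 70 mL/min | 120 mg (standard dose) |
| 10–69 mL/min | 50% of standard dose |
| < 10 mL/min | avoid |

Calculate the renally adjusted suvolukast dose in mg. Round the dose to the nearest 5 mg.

CrCl = (140 − 22) × 98.1 / (72 × 2.6) = 11575.8 / 187.20 ≈ 61.8 mL/min
CrCl ≈ 62 mL/min → bracket 10–69 mL/min.
50% of 120 mg = 60 mg

60 mg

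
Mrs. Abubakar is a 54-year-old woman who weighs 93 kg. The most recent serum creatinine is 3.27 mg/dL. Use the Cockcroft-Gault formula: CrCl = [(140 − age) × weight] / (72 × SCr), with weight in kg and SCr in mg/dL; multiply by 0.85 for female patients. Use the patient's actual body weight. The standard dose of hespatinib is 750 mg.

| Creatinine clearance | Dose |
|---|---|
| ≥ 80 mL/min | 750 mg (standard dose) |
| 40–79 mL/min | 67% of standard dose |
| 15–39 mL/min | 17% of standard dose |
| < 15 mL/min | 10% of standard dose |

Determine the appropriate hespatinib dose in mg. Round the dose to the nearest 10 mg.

130 mg

CrCl = (140 − 54) × 93 / (72 × 3.27) × 0.85 = 7998.0 / 235.44 × 0.85 ≈ 28.9 mL/min
CrCl ≈ 29 mL/min → bracket 15–39 mL/min.
17% of 750 mg = 127.5 mg → 130 mg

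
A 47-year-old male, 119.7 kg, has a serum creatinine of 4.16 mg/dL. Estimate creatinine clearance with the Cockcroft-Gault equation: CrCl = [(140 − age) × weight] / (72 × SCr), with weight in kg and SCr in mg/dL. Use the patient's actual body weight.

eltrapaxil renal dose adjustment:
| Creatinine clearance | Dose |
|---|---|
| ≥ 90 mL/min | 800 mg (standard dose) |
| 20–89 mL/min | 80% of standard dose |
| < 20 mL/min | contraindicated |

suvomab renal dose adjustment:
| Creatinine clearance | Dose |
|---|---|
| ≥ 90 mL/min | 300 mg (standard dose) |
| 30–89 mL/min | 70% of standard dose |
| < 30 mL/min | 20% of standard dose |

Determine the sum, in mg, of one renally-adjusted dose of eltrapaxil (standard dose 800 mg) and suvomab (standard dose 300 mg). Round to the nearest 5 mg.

CrCl = (140 − 47) × 119.7 / (72 × 4.16) = 11132.1 / 299.52 ≈ 37.2 mL/min
CrCl ≈ 37 mL/min.
eltrapaxil: 20–89 mL/min → 80% of 800 mg = 640 mg.
suvomab: 30–89 mL/min → 70% of 300 mg = 210 mg.
Total = 640 + 210 = 850 mg.

850 mg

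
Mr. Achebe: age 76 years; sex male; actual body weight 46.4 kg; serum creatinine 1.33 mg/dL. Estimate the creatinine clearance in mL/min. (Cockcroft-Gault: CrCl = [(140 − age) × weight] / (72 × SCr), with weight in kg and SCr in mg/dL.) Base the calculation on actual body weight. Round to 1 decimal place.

CrCl = (140 − 76) × 46.4 / (72 × 1.33) = 2969.6 / 95.76 ≈ 31.0 mL/min

31.0 mL/min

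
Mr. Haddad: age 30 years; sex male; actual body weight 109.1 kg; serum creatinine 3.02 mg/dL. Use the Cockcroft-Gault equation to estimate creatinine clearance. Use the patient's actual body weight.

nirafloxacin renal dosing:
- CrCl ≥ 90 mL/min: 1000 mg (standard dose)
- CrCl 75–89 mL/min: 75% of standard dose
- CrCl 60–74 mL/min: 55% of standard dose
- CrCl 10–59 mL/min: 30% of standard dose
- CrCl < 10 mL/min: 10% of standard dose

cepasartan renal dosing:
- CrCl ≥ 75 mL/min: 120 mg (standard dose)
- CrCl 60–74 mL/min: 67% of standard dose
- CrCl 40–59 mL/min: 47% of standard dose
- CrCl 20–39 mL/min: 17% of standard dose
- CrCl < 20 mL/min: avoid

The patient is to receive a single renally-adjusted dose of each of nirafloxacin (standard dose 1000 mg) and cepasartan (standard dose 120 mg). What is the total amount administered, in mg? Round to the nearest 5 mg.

CrCl = (140 − 30) × 109.1 / (72 × 3.02) = 12001.0 / 217.44 ≈ 55.2 mL/min
CrCl ≈ 55 mL/min.
nirafloxacin: 10–59 mL/min → 30% of 1000 mg = 300 mg.
cepasartan: 40–59 mL/min → 47% of 120 mg = 56.4 mg.
Total = 300 + 56.4 = 356.4 mg.

355 mg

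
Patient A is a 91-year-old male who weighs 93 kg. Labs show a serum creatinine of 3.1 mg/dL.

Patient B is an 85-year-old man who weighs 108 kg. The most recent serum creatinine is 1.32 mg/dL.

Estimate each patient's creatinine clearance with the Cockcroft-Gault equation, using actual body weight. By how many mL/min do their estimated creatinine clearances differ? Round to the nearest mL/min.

42 mL/min

Patient A: CrCl = (140 − 91) × 93 / (72 × 3.1) = 4557.0 / 223.20 ≈ 20.4 mL/min
Patient B: CrCl = (140 − 85) × 108 / (72 × 1.32) = 5940.0 / 95.04 ≈ 62.5 mL/min
|20.4 − 62.5| = 42.1 mL/min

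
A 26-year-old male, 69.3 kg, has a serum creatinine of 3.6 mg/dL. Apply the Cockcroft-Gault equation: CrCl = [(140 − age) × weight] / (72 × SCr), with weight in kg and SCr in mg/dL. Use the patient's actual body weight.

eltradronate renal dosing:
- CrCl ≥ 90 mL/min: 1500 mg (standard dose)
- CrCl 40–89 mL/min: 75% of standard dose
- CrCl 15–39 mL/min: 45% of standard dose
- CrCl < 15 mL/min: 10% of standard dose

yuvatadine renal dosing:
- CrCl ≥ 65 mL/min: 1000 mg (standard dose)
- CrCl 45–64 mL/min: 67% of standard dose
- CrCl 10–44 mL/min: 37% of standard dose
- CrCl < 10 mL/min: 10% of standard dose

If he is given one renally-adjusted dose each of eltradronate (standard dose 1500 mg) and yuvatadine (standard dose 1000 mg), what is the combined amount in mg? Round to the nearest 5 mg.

CrCl = (140 − 26) × 69.3 / (72 × 3.6) = 7900.2 / 259.20 ≈ 30.5 mL/min
CrCl ≈ 30 mL/min.
eltradronate: 15–39 mL/min → 45% of 1500 mg = 675 mg.
yuvatadine: 10–44 mL/min → 37% of 1000 mg = 370 mg.
Total = 675 + 370 = 1045 mg.

1045 mg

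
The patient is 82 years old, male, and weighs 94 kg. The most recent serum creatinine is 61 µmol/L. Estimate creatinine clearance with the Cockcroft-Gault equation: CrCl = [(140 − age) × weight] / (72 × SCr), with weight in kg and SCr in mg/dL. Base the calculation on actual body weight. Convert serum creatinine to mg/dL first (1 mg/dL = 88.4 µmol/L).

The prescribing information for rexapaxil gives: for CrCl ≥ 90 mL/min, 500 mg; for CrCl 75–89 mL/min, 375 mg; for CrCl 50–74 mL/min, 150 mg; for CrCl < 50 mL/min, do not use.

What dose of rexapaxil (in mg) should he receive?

500 mg

SCr = 61 / 88.4 = 0.69 mg/dL
CrCl = (140 − 82) × 94 / (72 × 0.69) = 5452.0 / 49.68 ≈ 109.7 mL/min
CrCl ≈ 110 mL/min → bracket ≥ 90 mL/min.
Dose for this bracket: 500 mg.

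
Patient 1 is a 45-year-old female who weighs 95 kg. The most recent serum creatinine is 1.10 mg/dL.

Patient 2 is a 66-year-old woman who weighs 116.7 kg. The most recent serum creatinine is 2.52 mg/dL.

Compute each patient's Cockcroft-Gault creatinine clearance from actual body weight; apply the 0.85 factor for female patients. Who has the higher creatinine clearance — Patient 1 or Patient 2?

Patient 1: CrCl = (140 − 45) × 95 / (72 × 1.1) × 0.85 = 9025.0 / 79.20 × 0.85 ≈ 96.9 mL/min
Patient 2: CrCl = (140 − 66) × 116.7 / (72 × 2.52) × 0.85 = 8635.8 / 181.44 × 0.85 ≈ 40.5 mL/min
96.9 vs 40.5 mL/min → Patient 1 is higher.

Patient 1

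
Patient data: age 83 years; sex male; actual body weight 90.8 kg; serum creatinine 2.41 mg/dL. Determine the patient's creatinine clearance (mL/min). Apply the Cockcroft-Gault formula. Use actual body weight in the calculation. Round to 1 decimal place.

CrCl = (140 − 83) × 90.8 / (72 × 2.41) = 5175.6 / 173.52 ≈ 29.8 mL/min

29.8 mL/min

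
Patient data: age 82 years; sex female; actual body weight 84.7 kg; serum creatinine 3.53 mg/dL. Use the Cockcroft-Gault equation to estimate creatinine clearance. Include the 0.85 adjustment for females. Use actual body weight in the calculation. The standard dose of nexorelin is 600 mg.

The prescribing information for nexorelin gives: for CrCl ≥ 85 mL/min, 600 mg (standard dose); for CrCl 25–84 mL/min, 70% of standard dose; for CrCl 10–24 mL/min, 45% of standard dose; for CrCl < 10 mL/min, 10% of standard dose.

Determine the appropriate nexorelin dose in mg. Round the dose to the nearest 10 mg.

CrCl = (140 − 82) × 84.7 / (72 × 3.53) × 0.85 = 4912.6 / 254.16 × 0.85 ≈ 16.4 mL/min
CrCl ≈ 16 mL/min → bracket 10–24 mL/min.
45% of 600 mg = 270 mg

270 mg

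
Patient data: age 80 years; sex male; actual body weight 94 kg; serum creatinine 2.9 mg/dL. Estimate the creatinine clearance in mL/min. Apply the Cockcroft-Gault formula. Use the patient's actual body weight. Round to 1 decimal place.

CrCl = (140 − 80) × 94 / (72 × 2.9) = 5640.0 / 208.80 ≈ 27.0 mL/min

27.0 mL/min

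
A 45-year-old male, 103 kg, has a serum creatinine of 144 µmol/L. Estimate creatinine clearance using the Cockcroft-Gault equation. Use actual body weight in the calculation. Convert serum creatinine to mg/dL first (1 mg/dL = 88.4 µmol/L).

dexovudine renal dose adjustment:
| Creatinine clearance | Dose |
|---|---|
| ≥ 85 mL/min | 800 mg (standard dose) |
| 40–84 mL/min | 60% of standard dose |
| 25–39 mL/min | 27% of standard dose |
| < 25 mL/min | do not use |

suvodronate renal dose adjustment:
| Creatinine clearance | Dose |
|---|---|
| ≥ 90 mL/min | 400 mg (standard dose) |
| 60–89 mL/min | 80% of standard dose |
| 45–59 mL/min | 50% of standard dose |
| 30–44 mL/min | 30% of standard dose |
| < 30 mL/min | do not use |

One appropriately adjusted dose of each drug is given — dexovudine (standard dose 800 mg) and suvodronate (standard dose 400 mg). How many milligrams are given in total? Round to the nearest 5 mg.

SCr = 144 / 88.4 = 1.629 mg/dL
CrCl = (140 − 45) × 103 / (72 × 1.629) = 9785.0 / 117.29 ≈ 83.4 mL/min
CrCl ≈ 83 mL/min.
dexovudine: 40–84 mL/min → 60% of 800 mg = 480 mg.
suvodronate: 60–89 mL/min → 80% of 400 mg = 320 mg.
Total = 480 + 320 = 800 mg.

800 mg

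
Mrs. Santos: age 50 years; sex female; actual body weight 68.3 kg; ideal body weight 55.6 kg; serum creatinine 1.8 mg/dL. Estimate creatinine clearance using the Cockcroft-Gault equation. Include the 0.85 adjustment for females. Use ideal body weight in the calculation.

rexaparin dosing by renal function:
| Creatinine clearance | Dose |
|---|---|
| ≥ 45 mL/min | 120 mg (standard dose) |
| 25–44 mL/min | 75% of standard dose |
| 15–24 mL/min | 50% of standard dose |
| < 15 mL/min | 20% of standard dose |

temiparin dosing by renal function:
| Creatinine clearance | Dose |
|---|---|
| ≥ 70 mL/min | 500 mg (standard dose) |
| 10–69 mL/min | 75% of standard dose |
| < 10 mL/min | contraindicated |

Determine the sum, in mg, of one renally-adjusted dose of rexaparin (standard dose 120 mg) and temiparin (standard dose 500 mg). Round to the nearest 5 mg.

465 mg

CrCl = (140 − 50) × 55.6 / (72 × 1.8) × 0.85 = 5004.0 / 129.60 × 0.85 ≈ 32.8 mL/min
CrCl ≈ 33 mL/min.
rexaparin: 25–44 mL/min → 75% of 120 mg = 90 mg.
temiparin: 10–69 mL/min → 75% of 500 mg = 375 mg.
Total = 90 + 375 = 465 mg.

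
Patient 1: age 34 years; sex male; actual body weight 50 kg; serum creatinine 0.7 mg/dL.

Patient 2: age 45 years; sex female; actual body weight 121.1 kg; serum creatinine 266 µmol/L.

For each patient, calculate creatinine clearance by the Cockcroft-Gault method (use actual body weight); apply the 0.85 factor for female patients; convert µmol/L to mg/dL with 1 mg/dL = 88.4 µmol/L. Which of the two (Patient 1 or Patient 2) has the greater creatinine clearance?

Patient 1

Patient 1: CrCl = (140 − 34) × 50 / (72 × 0.7) = 5300.0 / 50.40 ≈ 105.2 mL/min
Patient 2: SCr = 266 / 88.4 = 3.009 mg/dL
Patient 2: CrCl = (140 − 45) × 121.1 / (72 × 3.009) × 0.85 = 11504.5 / 216.65 × 0.85 ≈ 45.1 mL/min
105.2 vs 45.1 mL/min → Patient 1 is higher.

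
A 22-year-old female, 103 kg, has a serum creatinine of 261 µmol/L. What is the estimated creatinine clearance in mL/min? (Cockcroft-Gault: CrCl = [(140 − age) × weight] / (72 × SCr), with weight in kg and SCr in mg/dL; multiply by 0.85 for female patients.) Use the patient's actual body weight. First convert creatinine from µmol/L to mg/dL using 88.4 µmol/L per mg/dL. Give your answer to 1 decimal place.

SCr = 261 / 88.4 = 2.952 mg/dL
CrCl = (140 − 22) × 103 / (72 × 2.952) × 0.85 = 12154.0 / 212.54 × 0.85 ≈ 48.6 mL/min

48.6 mL/min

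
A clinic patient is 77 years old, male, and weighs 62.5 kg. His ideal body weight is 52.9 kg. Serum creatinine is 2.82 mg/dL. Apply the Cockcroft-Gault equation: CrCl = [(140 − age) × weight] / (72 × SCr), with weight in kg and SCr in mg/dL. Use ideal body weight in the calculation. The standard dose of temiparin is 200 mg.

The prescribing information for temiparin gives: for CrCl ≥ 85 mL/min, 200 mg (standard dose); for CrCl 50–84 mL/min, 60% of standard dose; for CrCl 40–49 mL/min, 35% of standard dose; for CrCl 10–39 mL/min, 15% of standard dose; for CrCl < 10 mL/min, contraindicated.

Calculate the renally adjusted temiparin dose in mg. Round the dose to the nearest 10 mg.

30 mg

CrCl = (140 − 77) × 52.9 / (72 × 2.82) = 3332.7 / 203.04 ≈ 16.4 mL/min
CrCl ≈ 16 mL/min → bracket 10–39 mL/min.
15% of 200 mg = 30 mg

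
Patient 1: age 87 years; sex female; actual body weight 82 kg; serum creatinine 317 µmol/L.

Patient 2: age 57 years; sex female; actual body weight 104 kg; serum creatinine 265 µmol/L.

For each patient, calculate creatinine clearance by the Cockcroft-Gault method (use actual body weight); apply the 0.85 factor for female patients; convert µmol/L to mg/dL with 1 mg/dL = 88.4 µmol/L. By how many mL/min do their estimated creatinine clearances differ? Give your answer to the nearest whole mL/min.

20 mL/min

Patient 1: SCr = 317 / 88.4 = 3.586 mg/dL
Patient 1: CrCl = (140 − 87) × 82 / (72 × 3.586) × 0.85 = 4346.0 / 258.19 × 0.85 ≈ 14.3 mL/min
Patient 2: SCr = 265 / 88.4 = 2.998 mg/dL
Patient 2: CrCl = (140 − 57) × 104 / (72 × 2.998) × 0.85 = 8632.0 / 215.86 × 0.85 ≈ 34.0 mL/min
|14.3 − 34.0| = 19.7 mL/min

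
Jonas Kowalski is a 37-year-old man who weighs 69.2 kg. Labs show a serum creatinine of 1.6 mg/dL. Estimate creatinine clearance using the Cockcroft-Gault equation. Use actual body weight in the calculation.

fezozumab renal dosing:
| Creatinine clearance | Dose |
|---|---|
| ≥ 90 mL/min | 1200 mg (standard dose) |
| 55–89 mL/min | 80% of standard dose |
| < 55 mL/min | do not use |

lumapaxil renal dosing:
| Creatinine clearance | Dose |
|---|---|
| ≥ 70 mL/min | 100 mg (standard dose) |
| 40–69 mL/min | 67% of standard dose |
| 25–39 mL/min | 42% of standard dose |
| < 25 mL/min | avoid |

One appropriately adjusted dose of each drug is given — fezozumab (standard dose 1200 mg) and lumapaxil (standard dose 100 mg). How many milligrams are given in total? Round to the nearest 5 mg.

1025 mg

CrCl = (140 − 37) × 69.2 / (72 × 1.6) = 7127.6 / 115.20 ≈ 61.9 mL/min
CrCl ≈ 62 mL/min.
fezozumab: 55–89 mL/min → 80% of 1200 mg = 960 mg.
lumapaxil: 40–69 mL/min → 67% of 100 mg = 67 mg.
Total = 960 + 67 = 1027 mg.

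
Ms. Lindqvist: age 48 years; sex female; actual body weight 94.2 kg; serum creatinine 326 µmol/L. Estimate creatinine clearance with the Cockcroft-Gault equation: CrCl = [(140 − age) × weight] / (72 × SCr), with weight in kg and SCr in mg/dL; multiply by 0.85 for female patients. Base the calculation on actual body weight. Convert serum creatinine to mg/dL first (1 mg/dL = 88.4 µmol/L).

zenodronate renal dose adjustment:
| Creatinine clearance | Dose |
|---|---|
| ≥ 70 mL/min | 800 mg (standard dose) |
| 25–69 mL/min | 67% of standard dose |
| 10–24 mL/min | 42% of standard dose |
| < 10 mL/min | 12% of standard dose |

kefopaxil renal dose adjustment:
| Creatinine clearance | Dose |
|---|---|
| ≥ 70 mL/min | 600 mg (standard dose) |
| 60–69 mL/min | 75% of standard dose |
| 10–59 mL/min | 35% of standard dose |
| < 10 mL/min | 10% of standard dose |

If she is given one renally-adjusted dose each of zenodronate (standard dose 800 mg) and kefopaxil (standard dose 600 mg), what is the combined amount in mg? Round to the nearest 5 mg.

745 mg

SCr = 326 / 88.4 = 3.688 mg/dL
CrCl = (140 − 48) × 94.2 / (72 × 3.688) × 0.85 = 8666.4 / 265.54 × 0.85 ≈ 27.7 mL/min
CrCl ≈ 28 mL/min.
zenodronate: 25–69 mL/min → 67% of 800 mg = 536 mg.
kefopaxil: 10–59 mL/min → 35% of 600 mg = 210 mg.
Total = 536 + 210 = 746 mg.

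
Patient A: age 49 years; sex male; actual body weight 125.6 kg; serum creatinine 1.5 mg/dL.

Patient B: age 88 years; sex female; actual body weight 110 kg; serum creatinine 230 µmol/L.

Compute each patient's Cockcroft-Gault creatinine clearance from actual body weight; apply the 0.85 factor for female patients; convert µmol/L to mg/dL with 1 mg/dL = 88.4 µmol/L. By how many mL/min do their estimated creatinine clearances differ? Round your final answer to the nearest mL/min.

Patient A: CrCl = (140 − 49) × 125.6 / (72 × 1.5) = 11429.6 / 108.00 ≈ 105.8 mL/min
Patient B: SCr = 230 / 88.4 = 2.602 mg/dL
Patient B: CrCl = (140 − 88) × 110 / (72 × 2.602) × 0.85 = 5720.0 / 187.34 × 0.85 ≈ 26.0 mL/min
|105.8 − 26.0| = 79.8 mL/min

80 mL/min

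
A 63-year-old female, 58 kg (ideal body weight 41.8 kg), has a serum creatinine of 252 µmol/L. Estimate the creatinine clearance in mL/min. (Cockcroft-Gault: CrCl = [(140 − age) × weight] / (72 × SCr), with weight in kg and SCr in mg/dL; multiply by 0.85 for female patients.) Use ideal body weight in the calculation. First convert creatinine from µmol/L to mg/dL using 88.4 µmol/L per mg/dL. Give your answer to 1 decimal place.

13.3 mL/min

SCr = 252 / 88.4 = 2.851 mg/dL
CrCl = (140 − 63) × 41.8 / (72 × 2.851) × 0.85 = 3218.6 / 205.27 × 0.85 ≈ 13.3 mL/min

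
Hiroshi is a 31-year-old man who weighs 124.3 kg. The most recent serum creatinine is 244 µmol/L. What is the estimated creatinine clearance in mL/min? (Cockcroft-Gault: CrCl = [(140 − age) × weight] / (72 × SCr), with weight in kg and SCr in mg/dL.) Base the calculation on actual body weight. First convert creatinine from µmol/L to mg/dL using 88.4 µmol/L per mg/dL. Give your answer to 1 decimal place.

68.2 mL/min

SCr = 244 / 88.4 = 2.76 mg/dL
CrCl = (140 − 31) × 124.3 / (72 × 2.76) = 13548.7 / 198.72 ≈ 68.2 mL/min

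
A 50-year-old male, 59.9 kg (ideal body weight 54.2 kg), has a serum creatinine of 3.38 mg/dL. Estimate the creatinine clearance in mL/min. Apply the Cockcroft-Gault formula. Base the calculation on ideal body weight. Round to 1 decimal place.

CrCl = (140 − 50) × 54.2 / (72 × 3.38) = 4878.0 / 243.36 ≈ 20.0 mL/min

20.0 mL/min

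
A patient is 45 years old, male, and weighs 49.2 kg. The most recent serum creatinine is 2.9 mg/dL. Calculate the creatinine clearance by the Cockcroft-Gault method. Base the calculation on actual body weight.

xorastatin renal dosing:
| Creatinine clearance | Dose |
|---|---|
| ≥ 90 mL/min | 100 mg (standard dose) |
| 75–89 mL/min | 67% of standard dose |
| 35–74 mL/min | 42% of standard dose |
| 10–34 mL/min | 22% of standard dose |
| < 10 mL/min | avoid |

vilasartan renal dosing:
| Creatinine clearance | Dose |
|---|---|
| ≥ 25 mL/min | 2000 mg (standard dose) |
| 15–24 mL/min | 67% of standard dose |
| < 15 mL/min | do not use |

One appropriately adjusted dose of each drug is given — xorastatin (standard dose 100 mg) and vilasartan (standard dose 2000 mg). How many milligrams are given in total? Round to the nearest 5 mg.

1360 mg

CrCl = (140 − 45) × 49.2 / (72 × 2.9) = 4674.0 / 208.80 ≈ 22.4 mL/min
CrCl ≈ 22 mL/min.
xorastatin: 10–34 mL/min → 22% of 100 mg = 22 mg.
vilasartan: 15–24 mL/min → 67% of 2000 mg = 1340 mg.
Total = 22 + 1340 = 1362 mg.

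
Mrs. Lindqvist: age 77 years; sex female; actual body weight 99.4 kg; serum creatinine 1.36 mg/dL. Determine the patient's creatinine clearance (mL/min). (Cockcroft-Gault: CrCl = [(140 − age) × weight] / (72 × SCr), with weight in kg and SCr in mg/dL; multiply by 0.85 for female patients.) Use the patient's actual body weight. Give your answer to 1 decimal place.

54.4 mL/min

CrCl = (140 − 77) × 99.4 / (72 × 1.36) × 0.85 = 6262.2 / 97.92 × 0.85 ≈ 54.4 mL/min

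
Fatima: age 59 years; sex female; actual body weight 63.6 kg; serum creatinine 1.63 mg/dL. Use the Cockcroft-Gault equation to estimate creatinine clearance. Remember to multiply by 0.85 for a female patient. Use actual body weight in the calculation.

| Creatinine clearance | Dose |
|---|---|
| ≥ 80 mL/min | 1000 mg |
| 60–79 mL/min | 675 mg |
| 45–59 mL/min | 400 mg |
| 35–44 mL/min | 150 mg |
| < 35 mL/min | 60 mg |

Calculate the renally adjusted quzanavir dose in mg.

150 mg

CrCl = (140 − 59) × 63.6 / (72 × 1.63) × 0.85 = 5151.6 / 117.36 × 0.85 ≈ 37.3 mL/min
CrCl ≈ 37 mL/min → bracket 35–44 mL/min.
Dose for this bracket: 150 mg.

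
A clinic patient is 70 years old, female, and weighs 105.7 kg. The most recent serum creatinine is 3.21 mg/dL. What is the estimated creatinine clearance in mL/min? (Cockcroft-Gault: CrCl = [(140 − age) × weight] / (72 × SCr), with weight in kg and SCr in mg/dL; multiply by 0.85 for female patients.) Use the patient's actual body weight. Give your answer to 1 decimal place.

CrCl = (140 − 70) × 105.7 / (72 × 3.21) × 0.85 = 7399.0 / 231.12 × 0.85 ≈ 27.2 mL/min

27.2 mL/min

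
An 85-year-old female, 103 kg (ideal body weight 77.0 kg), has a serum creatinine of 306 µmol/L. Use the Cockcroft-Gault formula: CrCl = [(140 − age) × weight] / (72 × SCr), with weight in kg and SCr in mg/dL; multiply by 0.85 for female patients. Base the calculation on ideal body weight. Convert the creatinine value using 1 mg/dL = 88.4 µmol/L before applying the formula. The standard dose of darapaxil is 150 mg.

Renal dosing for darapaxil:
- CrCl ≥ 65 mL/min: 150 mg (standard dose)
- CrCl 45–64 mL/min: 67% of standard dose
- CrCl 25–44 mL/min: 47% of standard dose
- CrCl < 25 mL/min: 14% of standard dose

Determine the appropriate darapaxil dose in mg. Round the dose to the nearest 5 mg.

SCr = 306 / 88.4 = 3.462 mg/dL
CrCl = (140 − 85) × 77 / (72 × 3.462) × 0.85 = 4235.0 / 249.26 × 0.85 ≈ 14.4 mL/min
CrCl ≈ 14 mL/min → bracket < 25 mL/min.
14% of 150 mg = 21 mg → 20 mg

20 mg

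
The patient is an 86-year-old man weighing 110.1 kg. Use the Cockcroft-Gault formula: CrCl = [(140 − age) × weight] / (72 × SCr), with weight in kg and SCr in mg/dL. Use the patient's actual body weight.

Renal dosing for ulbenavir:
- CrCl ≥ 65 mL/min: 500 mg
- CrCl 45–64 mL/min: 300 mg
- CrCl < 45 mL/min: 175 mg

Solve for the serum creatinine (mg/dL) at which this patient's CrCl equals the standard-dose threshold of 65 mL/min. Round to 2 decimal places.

1.27 mg/dL

Standard dose requires CrCl ≥ 65 mL/min.
Set (140 − 86) × 110.1 / (72 × SCr) = 65
SCr = (140 − 86) × 110.1 / (72 × 65) = 1.270 mg/dL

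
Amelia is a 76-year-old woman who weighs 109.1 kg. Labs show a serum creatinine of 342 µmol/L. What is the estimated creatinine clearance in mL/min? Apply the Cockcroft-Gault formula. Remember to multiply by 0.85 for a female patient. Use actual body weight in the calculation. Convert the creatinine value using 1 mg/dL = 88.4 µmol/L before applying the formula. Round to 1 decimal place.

SCr = 342 / 88.4 = 3.869 mg/dL
CrCl = (140 − 76) × 109.1 / (72 × 3.869) × 0.85 = 6982.4 / 278.57 × 0.85 ≈ 21.3 mL/min

21.3 mL/min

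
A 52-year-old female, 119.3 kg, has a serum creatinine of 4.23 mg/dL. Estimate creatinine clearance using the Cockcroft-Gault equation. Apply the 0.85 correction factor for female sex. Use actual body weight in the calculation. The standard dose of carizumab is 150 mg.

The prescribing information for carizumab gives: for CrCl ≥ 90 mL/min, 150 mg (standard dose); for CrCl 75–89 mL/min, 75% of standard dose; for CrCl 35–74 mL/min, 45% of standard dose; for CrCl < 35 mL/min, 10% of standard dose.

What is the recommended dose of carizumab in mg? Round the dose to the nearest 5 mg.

CrCl = (140 − 52) × 119.3 / (72 × 4.23) × 0.85 = 10498.4 / 304.56 × 0.85 ≈ 29.3 mL/min
CrCl ≈ 29 mL/min → bracket < 35 mL/min.
10% of 150 mg = 15 mg

15 mg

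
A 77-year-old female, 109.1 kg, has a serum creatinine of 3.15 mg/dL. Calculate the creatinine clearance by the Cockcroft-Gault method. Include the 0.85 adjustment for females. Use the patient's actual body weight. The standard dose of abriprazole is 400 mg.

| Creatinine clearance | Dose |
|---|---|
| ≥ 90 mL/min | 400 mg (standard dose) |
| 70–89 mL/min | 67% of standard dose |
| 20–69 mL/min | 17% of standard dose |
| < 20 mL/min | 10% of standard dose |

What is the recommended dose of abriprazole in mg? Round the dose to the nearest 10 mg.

CrCl = (140 − 77) × 109.1 / (72 × 3.15) × 0.85 = 6873.3 / 226.80 × 0.85 ≈ 25.8 mL/min
CrCl ≈ 26 mL/min → bracket 20–69 mL/min.
17% of 400 mg = 68 mg → 70 mg

70 mg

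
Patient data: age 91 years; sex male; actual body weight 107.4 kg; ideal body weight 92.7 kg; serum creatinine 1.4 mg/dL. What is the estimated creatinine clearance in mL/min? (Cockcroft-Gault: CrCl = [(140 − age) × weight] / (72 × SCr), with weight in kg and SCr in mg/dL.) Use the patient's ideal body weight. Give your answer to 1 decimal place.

CrCl = (140 − 91) × 92.7 / (72 × 1.4) = 4542.3 / 100.80 ≈ 45.1 mL/min

45.1 mL/min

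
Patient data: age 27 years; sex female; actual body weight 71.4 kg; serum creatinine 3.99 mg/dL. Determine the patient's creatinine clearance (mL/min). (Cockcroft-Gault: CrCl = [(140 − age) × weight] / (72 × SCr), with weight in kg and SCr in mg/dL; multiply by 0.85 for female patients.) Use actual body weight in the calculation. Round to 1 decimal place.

23.9 mL/min

CrCl = (140 − 27) × 71.4 / (72 × 3.99) × 0.85 = 8068.2 / 287.28 × 0.85 ≈ 23.9 mL/min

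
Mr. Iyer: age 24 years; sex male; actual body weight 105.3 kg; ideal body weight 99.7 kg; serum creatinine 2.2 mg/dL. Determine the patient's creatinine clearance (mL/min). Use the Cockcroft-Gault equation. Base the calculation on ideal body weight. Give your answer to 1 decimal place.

73.0 mL/min

CrCl = (140 − 24) × 99.7 / (72 × 2.2) = 11565.2 / 158.40 ≈ 73.0 mL/min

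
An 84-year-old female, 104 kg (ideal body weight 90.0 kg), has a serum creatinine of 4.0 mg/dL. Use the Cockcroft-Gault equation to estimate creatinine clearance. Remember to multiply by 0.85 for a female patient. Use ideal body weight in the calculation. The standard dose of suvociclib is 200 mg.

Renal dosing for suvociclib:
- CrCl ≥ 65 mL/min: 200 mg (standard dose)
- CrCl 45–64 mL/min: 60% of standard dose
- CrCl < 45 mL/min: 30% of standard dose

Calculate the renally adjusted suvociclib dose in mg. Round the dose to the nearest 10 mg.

CrCl = (140 − 84) × 90 / (72 × 4) × 0.85 = 5040.0 / 288.00 × 0.85 ≈ 14.9 mL/min
CrCl ≈ 15 mL/min → bracket < 45 mL/min.
30% of 200 mg = 60 mg

60 mg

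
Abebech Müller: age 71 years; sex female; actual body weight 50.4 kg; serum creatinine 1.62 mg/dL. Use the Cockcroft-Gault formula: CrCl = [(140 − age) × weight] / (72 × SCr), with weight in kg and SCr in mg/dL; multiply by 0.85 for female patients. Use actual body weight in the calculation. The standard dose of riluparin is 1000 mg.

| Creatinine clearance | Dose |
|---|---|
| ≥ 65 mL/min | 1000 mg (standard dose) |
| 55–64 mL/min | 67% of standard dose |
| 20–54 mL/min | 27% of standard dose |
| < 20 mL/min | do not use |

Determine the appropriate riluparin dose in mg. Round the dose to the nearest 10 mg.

CrCl = (140 − 71) × 50.4 / (72 × 1.62) × 0.85 = 3477.6 / 116.64 × 0.85 ≈ 25.3 mL/min
CrCl ≈ 25 mL/min → bracket 20–54 mL/min.
27% of 1000 mg = 270 mg

270 mg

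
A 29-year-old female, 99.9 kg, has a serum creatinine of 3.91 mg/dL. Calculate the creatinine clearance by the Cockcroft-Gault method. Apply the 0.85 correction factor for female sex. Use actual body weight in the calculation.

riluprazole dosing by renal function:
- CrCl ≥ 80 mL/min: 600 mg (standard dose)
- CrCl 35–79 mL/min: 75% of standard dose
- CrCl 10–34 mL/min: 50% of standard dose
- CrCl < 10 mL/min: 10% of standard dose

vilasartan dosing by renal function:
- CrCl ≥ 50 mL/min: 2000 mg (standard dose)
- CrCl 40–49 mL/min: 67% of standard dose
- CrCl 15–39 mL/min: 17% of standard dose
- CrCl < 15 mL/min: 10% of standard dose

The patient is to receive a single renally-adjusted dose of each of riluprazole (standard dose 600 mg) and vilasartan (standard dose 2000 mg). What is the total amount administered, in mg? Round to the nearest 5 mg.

640 mg

CrCl = (140 − 29) × 99.9 / (72 × 3.91) × 0.85 = 11088.9 / 281.52 × 0.85 ≈ 33.5 mL/min
CrCl ≈ 33 mL/min.
riluprazole: 10–34 mL/min → 50% of 600 mg = 300 mg.
vilasartan: 15–39 mL/min → 17% of 2000 mg = 340 mg.
Total = 300 + 340 = 640 mg.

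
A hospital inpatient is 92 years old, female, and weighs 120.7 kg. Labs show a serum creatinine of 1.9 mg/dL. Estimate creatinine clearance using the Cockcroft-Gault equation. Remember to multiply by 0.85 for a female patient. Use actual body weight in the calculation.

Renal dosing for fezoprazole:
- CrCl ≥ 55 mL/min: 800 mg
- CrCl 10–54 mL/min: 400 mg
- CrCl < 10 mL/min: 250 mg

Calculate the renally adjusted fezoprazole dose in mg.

400 mg

CrCl = (140 − 92) × 120.7 / (72 × 1.9) × 0.85 = 5793.6 / 136.80 × 0.85 ≈ 36.0 mL/min
CrCl ≈ 36 mL/min → bracket 10–54 mL/min.
Dose for this bracket: 400 mg.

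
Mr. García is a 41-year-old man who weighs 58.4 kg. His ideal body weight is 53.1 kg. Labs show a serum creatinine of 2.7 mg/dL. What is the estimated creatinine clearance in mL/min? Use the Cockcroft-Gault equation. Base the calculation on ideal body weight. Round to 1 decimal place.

27.0 mL/min

CrCl = (140 − 41) × 53.1 / (72 × 2.7) = 5256.9 / 194.40 ≈ 27.0 mL/min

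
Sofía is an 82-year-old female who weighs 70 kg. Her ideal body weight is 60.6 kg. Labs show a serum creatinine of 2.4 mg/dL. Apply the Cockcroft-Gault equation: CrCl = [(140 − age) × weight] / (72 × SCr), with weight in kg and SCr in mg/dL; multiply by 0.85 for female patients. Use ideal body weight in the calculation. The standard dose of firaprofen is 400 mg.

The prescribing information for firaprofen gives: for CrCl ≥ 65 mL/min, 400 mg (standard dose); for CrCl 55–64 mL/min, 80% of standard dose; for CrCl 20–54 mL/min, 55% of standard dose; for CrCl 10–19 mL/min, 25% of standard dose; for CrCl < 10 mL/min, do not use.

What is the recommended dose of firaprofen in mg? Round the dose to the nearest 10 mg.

CrCl = (140 − 82) × 60.6 / (72 × 2.4) × 0.85 = 3514.8 / 172.80 × 0.85 ≈ 17.3 mL/min
CrCl ≈ 17 mL/min → bracket 10–19 mL/min.
25% of 400 mg = 100 mg

100 mg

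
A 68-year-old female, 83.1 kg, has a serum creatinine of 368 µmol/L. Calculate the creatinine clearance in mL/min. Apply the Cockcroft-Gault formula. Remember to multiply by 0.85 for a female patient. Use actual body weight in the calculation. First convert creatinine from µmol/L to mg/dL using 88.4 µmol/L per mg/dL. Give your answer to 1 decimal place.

17.0 mL/min

SCr = 368 / 88.4 = 4.163 mg/dL
CrCl = (140 − 68) × 83.1 / (72 × 4.163) × 0.85 = 5983.2 / 299.74 × 0.85 ≈ 17.0 mL/min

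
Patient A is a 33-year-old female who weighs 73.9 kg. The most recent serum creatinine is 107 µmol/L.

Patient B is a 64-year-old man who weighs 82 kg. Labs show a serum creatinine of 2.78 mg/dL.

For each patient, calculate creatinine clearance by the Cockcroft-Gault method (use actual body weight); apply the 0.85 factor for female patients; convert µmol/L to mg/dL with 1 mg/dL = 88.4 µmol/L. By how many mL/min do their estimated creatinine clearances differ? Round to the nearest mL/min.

46 mL/min

Patient A: SCr = 107 / 88.4 = 1.21 mg/dL
Patient A: CrCl = (140 − 33) × 73.9 / (72 × 1.21) × 0.85 = 7907.3 / 87.12 × 0.85 ≈ 77.1 mL/min
Patient B: CrCl = (140 − 64) × 82 / (72 × 2.78) = 6232.0 / 200.16 ≈ 31.1 mL/min
|77.1 − 31.1| = 46.0 mL/min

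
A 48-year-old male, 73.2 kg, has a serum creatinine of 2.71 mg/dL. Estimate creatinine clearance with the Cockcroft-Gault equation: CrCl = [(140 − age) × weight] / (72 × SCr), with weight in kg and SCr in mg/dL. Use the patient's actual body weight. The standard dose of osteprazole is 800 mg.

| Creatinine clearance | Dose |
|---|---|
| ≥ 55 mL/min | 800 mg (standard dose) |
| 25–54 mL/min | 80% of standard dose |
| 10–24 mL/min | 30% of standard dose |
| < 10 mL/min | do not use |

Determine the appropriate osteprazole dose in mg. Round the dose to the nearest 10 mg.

CrCl = (140 − 48) × 73.2 / (72 × 2.71) = 6734.4 / 195.12 ≈ 34.5 mL/min
CrCl ≈ 35 mL/min → bracket 25–54 mL/min.
80% of 800 mg = 640 mg

640 mg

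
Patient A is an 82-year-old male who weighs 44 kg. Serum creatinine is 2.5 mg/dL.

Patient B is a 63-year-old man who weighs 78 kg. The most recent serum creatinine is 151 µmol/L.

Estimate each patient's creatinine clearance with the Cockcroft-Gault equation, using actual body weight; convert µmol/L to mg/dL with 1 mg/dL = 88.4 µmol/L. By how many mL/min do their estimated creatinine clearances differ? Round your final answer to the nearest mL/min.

Patient A: CrCl = (140 − 82) × 44 / (72 × 2.5) = 2552.0 / 180.00 ≈ 14.2 mL/min
Patient B: SCr = 151 / 88.4 = 1.708 mg/dL
Patient B: CrCl = (140 − 63) × 78 / (72 × 1.708) = 6006.0 / 122.98 ≈ 48.8 mL/min
|14.2 − 48.8| = 34.6 mL/min

35 mL/min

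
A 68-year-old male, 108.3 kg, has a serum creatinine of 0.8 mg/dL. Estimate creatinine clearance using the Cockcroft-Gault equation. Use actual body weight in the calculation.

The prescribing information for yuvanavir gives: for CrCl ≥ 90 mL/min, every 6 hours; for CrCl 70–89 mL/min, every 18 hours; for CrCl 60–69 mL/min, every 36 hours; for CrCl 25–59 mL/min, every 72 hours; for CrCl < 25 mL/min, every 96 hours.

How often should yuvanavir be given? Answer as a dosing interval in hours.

every 6 hours

CrCl = (140 − 68) × 108.3 / (72 × 0.8) = 7797.6 / 57.60 ≈ 135.4 mL/min
CrCl ≈ 135 mL/min → bracket ≥ 90 mL/min → every 6 hours.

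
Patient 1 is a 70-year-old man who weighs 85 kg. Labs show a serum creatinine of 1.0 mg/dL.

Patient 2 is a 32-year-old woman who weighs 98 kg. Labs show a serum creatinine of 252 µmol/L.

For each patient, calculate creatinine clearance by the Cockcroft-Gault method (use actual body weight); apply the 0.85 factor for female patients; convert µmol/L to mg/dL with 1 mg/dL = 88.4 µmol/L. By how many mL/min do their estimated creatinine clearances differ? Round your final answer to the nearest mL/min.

39 mL/min

Patient 1: CrCl = (140 − 70) × 85 / (72 × 1) = 5950.0 / 72.00 ≈ 82.6 mL/min
Patient 2: SCr = 252 / 88.4 = 2.851 mg/dL
Patient 2: CrCl = (140 − 32) × 98 / (72 × 2.851) × 0.85 = 10584.0 / 205.27 × 0.85 ≈ 43.8 mL/min
|82.6 − 43.8| = 38.8 mL/min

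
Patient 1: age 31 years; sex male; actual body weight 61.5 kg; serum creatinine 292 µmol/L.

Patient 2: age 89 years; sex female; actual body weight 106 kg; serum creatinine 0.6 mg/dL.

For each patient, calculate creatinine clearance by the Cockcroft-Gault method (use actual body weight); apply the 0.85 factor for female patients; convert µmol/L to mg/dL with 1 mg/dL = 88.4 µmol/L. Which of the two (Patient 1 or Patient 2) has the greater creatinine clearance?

Patient 1: SCr = 292 / 88.4 = 3.303 mg/dL
Patient 1: CrCl = (140 − 31) × 61.5 / (72 × 3.303) = 6703.5 / 237.82 ≈ 28.2 mL/min
Patient 2: CrCl = (140 − 89) × 106 / (72 × 0.6) × 0.85 = 5406.0 / 43.20 × 0.85 ≈ 106.4 mL/min
28.2 vs 106.4 mL/min → Patient 2 is higher.

Patient 2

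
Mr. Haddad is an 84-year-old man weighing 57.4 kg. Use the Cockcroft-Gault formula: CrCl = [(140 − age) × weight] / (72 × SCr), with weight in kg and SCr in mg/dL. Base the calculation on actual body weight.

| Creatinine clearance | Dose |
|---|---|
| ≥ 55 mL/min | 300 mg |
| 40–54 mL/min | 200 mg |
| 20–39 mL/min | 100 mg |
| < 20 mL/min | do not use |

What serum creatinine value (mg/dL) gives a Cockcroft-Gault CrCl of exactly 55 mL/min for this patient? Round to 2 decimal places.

0.81 mg/dL

Standard dose requires CrCl ≥ 55 mL/min.
Set (140 − 84) × 57.4 / (72 × SCr) = 55
SCr = (140 − 84) × 57.4 / (72 × 55) = 0.812 mg/dL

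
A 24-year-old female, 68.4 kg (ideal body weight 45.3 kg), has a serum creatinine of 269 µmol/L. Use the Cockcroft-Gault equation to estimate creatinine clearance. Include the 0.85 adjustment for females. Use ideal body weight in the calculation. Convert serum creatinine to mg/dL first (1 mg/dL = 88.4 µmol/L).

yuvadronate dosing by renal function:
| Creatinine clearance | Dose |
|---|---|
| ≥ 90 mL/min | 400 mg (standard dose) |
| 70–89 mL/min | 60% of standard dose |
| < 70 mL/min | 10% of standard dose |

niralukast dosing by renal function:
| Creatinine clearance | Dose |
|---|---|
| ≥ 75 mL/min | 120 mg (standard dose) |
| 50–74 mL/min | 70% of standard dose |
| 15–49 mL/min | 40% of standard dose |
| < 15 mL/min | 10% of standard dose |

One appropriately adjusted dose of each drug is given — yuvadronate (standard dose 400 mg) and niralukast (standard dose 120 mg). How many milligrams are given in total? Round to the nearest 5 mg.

SCr = 269 / 88.4 = 3.043 mg/dL
CrCl = (140 − 24) × 45.3 / (72 × 3.043) × 0.85 = 5254.8 / 219.10 × 0.85 ≈ 20.4 mL/min
CrCl ≈ 20 mL/min.
yuvadronate: < 70 mL/min → 10% of 400 mg = 40 mg.
niralukast: 15–49 mL/min → 40% of 120 mg = 48 mg.
Total = 40 + 48 = 88 mg.

90 mg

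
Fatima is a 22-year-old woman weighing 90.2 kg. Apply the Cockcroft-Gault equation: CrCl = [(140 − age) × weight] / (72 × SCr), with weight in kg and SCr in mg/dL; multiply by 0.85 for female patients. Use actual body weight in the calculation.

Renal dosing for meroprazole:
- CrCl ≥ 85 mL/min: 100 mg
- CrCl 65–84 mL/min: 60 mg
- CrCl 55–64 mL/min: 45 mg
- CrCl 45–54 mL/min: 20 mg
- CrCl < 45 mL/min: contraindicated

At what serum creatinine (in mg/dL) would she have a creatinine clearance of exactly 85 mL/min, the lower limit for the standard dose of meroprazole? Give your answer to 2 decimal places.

Standard dose requires CrCl ≥ 85 mL/min.
Set (140 − 22) × 90.2 × 0.85 / (72 × SCr) = 85
SCr = (140 − 22) × 90.2 × 0.85 / (72 × 85) = 1.478 mg/dL

1.48 mg/dL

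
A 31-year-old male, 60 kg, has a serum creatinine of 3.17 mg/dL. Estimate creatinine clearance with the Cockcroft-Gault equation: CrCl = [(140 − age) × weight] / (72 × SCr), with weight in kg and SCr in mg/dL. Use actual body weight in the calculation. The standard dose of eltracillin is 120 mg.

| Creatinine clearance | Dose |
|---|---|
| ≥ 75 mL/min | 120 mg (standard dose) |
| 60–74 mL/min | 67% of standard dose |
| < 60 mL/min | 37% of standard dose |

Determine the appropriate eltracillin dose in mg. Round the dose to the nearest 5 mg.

CrCl = (140 − 31) × 60 / (72 × 3.17) = 6540.0 / 228.24 ≈ 28.7 mL/min
CrCl ≈ 29 mL/min → bracket < 60 mL/min.
37% of 120 mg = 44.4 mg → 45 mg

45 mg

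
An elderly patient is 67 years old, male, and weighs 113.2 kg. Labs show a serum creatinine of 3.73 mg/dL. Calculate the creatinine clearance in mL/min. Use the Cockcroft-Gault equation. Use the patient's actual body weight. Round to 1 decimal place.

CrCl = (140 − 67) × 113.2 / (72 × 3.73) = 8263.6 / 268.56 ≈ 30.8 mL/min

30.8 mL/min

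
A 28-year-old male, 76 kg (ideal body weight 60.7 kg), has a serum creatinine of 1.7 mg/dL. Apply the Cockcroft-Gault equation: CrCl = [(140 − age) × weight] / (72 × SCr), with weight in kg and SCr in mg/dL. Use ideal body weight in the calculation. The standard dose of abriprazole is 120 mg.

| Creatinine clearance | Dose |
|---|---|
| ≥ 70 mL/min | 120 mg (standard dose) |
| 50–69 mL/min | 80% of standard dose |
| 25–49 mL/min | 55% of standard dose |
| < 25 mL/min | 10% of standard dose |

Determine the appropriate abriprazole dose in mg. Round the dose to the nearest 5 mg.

CrCl = (140 − 28) × 60.7 / (72 × 1.7) = 6798.4 / 122.40 ≈ 55.5 mL/min
CrCl ≈ 56 mL/min → bracket 50–69 mL/min.
80% of 120 mg = 96 mg → 95 mg

95 mg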